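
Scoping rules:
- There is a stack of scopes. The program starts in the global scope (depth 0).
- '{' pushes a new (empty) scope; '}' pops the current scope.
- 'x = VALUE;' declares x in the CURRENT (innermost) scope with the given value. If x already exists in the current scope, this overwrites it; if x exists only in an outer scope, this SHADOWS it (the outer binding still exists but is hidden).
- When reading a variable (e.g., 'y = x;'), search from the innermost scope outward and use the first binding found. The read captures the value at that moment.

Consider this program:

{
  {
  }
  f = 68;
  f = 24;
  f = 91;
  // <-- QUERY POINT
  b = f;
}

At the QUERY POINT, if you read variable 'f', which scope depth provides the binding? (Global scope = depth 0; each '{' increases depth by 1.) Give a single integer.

Answer: 1

Derivation:
Step 1: enter scope (depth=1)
Step 2: enter scope (depth=2)
Step 3: exit scope (depth=1)
Step 4: declare f=68 at depth 1
Step 5: declare f=24 at depth 1
Step 6: declare f=91 at depth 1
Visible at query point: f=91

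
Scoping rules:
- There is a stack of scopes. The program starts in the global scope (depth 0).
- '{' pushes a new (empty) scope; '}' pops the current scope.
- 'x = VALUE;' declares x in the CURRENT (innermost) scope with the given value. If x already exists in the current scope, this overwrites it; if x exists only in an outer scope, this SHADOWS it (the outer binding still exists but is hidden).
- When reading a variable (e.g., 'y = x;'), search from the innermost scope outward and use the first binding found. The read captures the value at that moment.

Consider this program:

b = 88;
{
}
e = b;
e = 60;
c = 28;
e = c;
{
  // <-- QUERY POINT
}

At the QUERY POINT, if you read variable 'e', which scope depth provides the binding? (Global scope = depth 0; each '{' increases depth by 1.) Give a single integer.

Step 1: declare b=88 at depth 0
Step 2: enter scope (depth=1)
Step 3: exit scope (depth=0)
Step 4: declare e=(read b)=88 at depth 0
Step 5: declare e=60 at depth 0
Step 6: declare c=28 at depth 0
Step 7: declare e=(read c)=28 at depth 0
Step 8: enter scope (depth=1)
Visible at query point: b=88 c=28 e=28

Answer: 0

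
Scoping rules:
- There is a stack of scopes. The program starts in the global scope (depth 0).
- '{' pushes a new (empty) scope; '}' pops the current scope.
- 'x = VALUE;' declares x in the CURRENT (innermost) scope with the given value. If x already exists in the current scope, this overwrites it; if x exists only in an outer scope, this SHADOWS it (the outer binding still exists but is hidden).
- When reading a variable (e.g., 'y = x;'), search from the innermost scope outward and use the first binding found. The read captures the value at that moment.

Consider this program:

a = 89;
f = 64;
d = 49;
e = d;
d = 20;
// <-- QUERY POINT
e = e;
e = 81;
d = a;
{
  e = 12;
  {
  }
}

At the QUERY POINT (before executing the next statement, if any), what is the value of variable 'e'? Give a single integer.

Answer: 49

Derivation:
Step 1: declare a=89 at depth 0
Step 2: declare f=64 at depth 0
Step 3: declare d=49 at depth 0
Step 4: declare e=(read d)=49 at depth 0
Step 5: declare d=20 at depth 0
Visible at query point: a=89 d=20 e=49 f=64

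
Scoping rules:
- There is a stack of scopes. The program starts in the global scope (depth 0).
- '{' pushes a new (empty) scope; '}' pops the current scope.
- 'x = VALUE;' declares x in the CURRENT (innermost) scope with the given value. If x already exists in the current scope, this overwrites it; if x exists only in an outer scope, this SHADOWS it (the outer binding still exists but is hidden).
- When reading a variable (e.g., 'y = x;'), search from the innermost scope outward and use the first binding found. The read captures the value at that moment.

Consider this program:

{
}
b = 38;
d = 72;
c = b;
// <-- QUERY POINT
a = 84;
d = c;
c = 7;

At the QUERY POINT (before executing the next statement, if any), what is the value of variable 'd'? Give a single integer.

Step 1: enter scope (depth=1)
Step 2: exit scope (depth=0)
Step 3: declare b=38 at depth 0
Step 4: declare d=72 at depth 0
Step 5: declare c=(read b)=38 at depth 0
Visible at query point: b=38 c=38 d=72

Answer: 72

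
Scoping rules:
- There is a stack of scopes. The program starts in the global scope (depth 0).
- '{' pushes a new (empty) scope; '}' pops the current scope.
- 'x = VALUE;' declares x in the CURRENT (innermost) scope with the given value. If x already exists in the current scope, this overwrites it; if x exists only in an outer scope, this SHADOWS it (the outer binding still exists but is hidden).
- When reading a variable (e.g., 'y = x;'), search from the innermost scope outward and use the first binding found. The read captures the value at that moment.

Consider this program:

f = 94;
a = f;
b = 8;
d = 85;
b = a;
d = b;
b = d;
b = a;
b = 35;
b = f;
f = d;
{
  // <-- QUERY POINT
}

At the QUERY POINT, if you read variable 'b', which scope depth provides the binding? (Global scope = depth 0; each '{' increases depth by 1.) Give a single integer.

Answer: 0

Derivation:
Step 1: declare f=94 at depth 0
Step 2: declare a=(read f)=94 at depth 0
Step 3: declare b=8 at depth 0
Step 4: declare d=85 at depth 0
Step 5: declare b=(read a)=94 at depth 0
Step 6: declare d=(read b)=94 at depth 0
Step 7: declare b=(read d)=94 at depth 0
Step 8: declare b=(read a)=94 at depth 0
Step 9: declare b=35 at depth 0
Step 10: declare b=(read f)=94 at depth 0
Step 11: declare f=(read d)=94 at depth 0
Step 12: enter scope (depth=1)
Visible at query point: a=94 b=94 d=94 f=94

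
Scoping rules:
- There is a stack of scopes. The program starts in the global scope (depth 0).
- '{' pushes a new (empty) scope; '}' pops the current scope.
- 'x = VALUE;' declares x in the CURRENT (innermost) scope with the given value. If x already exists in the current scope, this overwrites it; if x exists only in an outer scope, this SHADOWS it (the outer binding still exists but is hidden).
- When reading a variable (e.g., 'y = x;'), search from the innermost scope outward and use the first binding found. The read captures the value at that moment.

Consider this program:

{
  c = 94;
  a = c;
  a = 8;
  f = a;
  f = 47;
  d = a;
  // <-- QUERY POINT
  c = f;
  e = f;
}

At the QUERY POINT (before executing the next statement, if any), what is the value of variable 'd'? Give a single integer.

Answer: 8

Derivation:
Step 1: enter scope (depth=1)
Step 2: declare c=94 at depth 1
Step 3: declare a=(read c)=94 at depth 1
Step 4: declare a=8 at depth 1
Step 5: declare f=(read a)=8 at depth 1
Step 6: declare f=47 at depth 1
Step 7: declare d=(read a)=8 at depth 1
Visible at query point: a=8 c=94 d=8 f=47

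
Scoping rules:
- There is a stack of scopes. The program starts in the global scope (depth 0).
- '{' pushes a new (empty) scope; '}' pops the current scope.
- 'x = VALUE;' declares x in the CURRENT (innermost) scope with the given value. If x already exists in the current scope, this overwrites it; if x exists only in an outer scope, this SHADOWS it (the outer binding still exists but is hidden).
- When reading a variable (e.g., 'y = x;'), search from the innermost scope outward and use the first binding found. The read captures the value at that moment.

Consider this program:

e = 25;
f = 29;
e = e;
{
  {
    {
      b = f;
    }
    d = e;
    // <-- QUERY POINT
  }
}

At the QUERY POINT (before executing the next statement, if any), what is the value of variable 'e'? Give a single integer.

Answer: 25

Derivation:
Step 1: declare e=25 at depth 0
Step 2: declare f=29 at depth 0
Step 3: declare e=(read e)=25 at depth 0
Step 4: enter scope (depth=1)
Step 5: enter scope (depth=2)
Step 6: enter scope (depth=3)
Step 7: declare b=(read f)=29 at depth 3
Step 8: exit scope (depth=2)
Step 9: declare d=(read e)=25 at depth 2
Visible at query point: d=25 e=25 f=29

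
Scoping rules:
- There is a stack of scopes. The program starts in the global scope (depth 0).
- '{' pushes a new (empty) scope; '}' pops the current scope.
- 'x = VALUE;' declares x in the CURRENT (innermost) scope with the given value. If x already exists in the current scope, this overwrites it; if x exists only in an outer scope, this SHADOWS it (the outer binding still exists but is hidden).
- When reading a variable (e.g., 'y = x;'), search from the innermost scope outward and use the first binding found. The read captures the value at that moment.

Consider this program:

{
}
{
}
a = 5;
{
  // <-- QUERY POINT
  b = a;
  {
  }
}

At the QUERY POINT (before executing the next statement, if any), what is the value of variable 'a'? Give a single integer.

Step 1: enter scope (depth=1)
Step 2: exit scope (depth=0)
Step 3: enter scope (depth=1)
Step 4: exit scope (depth=0)
Step 5: declare a=5 at depth 0
Step 6: enter scope (depth=1)
Visible at query point: a=5

Answer: 5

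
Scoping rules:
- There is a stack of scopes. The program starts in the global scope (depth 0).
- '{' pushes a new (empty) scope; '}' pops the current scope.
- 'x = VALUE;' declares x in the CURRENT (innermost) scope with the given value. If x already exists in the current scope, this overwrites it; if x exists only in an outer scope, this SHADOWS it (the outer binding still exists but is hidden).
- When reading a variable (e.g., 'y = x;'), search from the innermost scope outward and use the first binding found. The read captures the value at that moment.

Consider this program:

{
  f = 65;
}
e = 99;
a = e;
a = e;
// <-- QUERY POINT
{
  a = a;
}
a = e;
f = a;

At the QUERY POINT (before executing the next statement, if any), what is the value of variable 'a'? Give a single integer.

Answer: 99

Derivation:
Step 1: enter scope (depth=1)
Step 2: declare f=65 at depth 1
Step 3: exit scope (depth=0)
Step 4: declare e=99 at depth 0
Step 5: declare a=(read e)=99 at depth 0
Step 6: declare a=(read e)=99 at depth 0
Visible at query point: a=99 e=99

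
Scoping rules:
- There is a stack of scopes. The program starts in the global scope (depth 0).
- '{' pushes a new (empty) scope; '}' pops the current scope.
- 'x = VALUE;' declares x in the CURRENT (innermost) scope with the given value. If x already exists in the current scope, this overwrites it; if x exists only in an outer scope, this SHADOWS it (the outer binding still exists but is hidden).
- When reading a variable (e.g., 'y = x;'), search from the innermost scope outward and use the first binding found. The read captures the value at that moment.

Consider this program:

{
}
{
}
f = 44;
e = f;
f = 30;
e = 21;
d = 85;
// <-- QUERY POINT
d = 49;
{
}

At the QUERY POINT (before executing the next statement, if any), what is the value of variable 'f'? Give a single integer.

Step 1: enter scope (depth=1)
Step 2: exit scope (depth=0)
Step 3: enter scope (depth=1)
Step 4: exit scope (depth=0)
Step 5: declare f=44 at depth 0
Step 6: declare e=(read f)=44 at depth 0
Step 7: declare f=30 at depth 0
Step 8: declare e=21 at depth 0
Step 9: declare d=85 at depth 0
Visible at query point: d=85 e=21 f=30

Answer: 30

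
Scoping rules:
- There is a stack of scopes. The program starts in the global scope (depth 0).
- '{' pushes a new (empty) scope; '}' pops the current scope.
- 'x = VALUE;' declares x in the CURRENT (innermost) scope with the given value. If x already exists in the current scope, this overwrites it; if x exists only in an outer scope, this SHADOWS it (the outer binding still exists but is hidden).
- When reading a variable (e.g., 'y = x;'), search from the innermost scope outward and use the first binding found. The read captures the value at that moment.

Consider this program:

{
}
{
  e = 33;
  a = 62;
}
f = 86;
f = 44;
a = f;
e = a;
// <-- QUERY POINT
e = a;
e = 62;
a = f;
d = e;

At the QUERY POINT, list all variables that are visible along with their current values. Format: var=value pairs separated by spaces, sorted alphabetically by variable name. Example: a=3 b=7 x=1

Step 1: enter scope (depth=1)
Step 2: exit scope (depth=0)
Step 3: enter scope (depth=1)
Step 4: declare e=33 at depth 1
Step 5: declare a=62 at depth 1
Step 6: exit scope (depth=0)
Step 7: declare f=86 at depth 0
Step 8: declare f=44 at depth 0
Step 9: declare a=(read f)=44 at depth 0
Step 10: declare e=(read a)=44 at depth 0
Visible at query point: a=44 e=44 f=44

Answer: a=44 e=44 f=44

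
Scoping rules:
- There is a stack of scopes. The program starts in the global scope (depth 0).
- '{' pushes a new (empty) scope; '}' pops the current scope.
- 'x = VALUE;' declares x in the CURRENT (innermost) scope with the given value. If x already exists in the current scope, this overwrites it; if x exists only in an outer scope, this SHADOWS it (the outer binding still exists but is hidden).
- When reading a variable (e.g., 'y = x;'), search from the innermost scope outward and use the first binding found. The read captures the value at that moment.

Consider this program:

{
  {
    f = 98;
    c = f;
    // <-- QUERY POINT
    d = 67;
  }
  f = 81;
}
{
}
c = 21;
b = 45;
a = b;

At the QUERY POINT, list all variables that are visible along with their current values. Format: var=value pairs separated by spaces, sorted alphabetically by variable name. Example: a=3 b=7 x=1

Answer: c=98 f=98

Derivation:
Step 1: enter scope (depth=1)
Step 2: enter scope (depth=2)
Step 3: declare f=98 at depth 2
Step 4: declare c=(read f)=98 at depth 2
Visible at query point: c=98 f=98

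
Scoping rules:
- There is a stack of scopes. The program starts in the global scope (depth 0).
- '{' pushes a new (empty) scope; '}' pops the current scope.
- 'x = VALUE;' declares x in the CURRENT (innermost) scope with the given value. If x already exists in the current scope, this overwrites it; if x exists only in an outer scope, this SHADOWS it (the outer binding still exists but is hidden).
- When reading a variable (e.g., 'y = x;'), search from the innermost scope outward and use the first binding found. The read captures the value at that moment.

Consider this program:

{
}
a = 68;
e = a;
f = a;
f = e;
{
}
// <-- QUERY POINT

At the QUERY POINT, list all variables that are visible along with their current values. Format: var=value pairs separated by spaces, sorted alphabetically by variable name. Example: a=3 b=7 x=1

Answer: a=68 e=68 f=68

Derivation:
Step 1: enter scope (depth=1)
Step 2: exit scope (depth=0)
Step 3: declare a=68 at depth 0
Step 4: declare e=(read a)=68 at depth 0
Step 5: declare f=(read a)=68 at depth 0
Step 6: declare f=(read e)=68 at depth 0
Step 7: enter scope (depth=1)
Step 8: exit scope (depth=0)
Visible at query point: a=68 e=68 f=68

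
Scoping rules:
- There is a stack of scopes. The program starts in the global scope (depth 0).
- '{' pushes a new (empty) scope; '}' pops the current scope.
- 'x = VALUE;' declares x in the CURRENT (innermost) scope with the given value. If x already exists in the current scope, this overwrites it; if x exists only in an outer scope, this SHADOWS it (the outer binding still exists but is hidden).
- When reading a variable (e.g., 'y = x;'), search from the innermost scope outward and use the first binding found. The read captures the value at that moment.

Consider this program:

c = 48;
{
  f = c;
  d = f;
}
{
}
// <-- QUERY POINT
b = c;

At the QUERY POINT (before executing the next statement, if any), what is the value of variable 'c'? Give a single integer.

Answer: 48

Derivation:
Step 1: declare c=48 at depth 0
Step 2: enter scope (depth=1)
Step 3: declare f=(read c)=48 at depth 1
Step 4: declare d=(read f)=48 at depth 1
Step 5: exit scope (depth=0)
Step 6: enter scope (depth=1)
Step 7: exit scope (depth=0)
Visible at query point: c=48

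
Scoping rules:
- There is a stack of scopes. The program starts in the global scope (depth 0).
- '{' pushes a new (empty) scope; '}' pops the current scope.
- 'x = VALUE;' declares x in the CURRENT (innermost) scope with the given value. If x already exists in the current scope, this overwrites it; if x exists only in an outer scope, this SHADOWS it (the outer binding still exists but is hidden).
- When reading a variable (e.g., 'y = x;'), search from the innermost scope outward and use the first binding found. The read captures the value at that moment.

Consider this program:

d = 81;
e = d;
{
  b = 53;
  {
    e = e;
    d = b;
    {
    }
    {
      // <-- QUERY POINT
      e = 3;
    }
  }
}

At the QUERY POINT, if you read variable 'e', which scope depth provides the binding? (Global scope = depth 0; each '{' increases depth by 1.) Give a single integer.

Answer: 2

Derivation:
Step 1: declare d=81 at depth 0
Step 2: declare e=(read d)=81 at depth 0
Step 3: enter scope (depth=1)
Step 4: declare b=53 at depth 1
Step 5: enter scope (depth=2)
Step 6: declare e=(read e)=81 at depth 2
Step 7: declare d=(read b)=53 at depth 2
Step 8: enter scope (depth=3)
Step 9: exit scope (depth=2)
Step 10: enter scope (depth=3)
Visible at query point: b=53 d=53 e=81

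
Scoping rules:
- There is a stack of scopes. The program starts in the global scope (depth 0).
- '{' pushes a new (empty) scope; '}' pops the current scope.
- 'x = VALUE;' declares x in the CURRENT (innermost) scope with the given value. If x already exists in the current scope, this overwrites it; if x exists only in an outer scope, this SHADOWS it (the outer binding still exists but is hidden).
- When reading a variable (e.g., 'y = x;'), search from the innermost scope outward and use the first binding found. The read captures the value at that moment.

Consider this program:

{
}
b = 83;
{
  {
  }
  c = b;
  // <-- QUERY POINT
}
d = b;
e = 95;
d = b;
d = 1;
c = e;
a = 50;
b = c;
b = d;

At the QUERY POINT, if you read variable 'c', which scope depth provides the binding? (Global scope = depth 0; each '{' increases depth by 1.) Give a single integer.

Answer: 1

Derivation:
Step 1: enter scope (depth=1)
Step 2: exit scope (depth=0)
Step 3: declare b=83 at depth 0
Step 4: enter scope (depth=1)
Step 5: enter scope (depth=2)
Step 6: exit scope (depth=1)
Step 7: declare c=(read b)=83 at depth 1
Visible at query point: b=83 c=83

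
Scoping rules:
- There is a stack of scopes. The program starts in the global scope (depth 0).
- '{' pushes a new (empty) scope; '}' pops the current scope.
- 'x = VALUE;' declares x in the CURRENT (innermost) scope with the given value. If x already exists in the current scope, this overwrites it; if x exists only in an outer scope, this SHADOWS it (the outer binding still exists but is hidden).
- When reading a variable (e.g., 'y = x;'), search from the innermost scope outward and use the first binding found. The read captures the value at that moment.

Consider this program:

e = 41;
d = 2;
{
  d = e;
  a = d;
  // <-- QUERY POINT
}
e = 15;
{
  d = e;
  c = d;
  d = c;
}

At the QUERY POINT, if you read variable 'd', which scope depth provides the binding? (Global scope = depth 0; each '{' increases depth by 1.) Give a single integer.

Step 1: declare e=41 at depth 0
Step 2: declare d=2 at depth 0
Step 3: enter scope (depth=1)
Step 4: declare d=(read e)=41 at depth 1
Step 5: declare a=(read d)=41 at depth 1
Visible at query point: a=41 d=41 e=41

Answer: 1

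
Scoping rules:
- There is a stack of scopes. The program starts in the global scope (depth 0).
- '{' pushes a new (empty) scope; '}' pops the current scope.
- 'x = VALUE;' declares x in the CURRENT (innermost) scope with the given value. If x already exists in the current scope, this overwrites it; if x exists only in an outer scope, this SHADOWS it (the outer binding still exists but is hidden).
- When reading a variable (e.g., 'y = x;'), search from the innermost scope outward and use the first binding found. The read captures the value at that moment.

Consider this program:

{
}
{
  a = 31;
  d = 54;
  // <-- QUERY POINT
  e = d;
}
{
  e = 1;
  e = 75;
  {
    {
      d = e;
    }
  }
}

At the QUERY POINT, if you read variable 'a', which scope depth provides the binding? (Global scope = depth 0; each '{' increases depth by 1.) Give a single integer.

Answer: 1

Derivation:
Step 1: enter scope (depth=1)
Step 2: exit scope (depth=0)
Step 3: enter scope (depth=1)
Step 4: declare a=31 at depth 1
Step 5: declare d=54 at depth 1
Visible at query point: a=31 d=54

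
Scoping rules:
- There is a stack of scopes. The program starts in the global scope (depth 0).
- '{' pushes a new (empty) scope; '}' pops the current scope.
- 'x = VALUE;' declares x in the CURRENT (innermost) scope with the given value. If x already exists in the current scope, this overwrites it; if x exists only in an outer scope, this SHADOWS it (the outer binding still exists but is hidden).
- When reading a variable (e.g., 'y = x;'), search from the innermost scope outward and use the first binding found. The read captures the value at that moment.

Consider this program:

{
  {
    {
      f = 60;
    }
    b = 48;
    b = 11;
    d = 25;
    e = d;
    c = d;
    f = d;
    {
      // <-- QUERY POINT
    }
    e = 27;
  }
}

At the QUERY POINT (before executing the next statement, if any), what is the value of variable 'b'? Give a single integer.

Step 1: enter scope (depth=1)
Step 2: enter scope (depth=2)
Step 3: enter scope (depth=3)
Step 4: declare f=60 at depth 3
Step 5: exit scope (depth=2)
Step 6: declare b=48 at depth 2
Step 7: declare b=11 at depth 2
Step 8: declare d=25 at depth 2
Step 9: declare e=(read d)=25 at depth 2
Step 10: declare c=(read d)=25 at depth 2
Step 11: declare f=(read d)=25 at depth 2
Step 12: enter scope (depth=3)
Visible at query point: b=11 c=25 d=25 e=25 f=25

Answer: 11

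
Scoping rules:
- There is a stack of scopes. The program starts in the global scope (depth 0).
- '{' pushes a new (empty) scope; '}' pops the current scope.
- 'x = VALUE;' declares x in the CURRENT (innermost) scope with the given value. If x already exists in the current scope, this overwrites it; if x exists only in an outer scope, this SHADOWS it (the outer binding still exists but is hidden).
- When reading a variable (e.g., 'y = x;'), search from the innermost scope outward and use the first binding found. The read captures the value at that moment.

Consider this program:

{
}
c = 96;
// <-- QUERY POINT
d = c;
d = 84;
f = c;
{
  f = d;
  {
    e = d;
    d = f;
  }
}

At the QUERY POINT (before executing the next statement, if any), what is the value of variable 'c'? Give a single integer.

Step 1: enter scope (depth=1)
Step 2: exit scope (depth=0)
Step 3: declare c=96 at depth 0
Visible at query point: c=96

Answer: 96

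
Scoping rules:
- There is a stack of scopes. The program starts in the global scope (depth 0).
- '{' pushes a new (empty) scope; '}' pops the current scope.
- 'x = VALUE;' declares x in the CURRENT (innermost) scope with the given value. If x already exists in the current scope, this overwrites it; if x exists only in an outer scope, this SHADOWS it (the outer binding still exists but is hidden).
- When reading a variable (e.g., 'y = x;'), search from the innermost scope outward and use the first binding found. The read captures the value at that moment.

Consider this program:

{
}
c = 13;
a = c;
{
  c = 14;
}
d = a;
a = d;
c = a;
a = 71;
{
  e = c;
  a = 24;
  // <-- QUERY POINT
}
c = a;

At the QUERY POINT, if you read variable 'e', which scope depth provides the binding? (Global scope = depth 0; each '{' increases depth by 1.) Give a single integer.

Step 1: enter scope (depth=1)
Step 2: exit scope (depth=0)
Step 3: declare c=13 at depth 0
Step 4: declare a=(read c)=13 at depth 0
Step 5: enter scope (depth=1)
Step 6: declare c=14 at depth 1
Step 7: exit scope (depth=0)
Step 8: declare d=(read a)=13 at depth 0
Step 9: declare a=(read d)=13 at depth 0
Step 10: declare c=(read a)=13 at depth 0
Step 11: declare a=71 at depth 0
Step 12: enter scope (depth=1)
Step 13: declare e=(read c)=13 at depth 1
Step 14: declare a=24 at depth 1
Visible at query point: a=24 c=13 d=13 e=13

Answer: 1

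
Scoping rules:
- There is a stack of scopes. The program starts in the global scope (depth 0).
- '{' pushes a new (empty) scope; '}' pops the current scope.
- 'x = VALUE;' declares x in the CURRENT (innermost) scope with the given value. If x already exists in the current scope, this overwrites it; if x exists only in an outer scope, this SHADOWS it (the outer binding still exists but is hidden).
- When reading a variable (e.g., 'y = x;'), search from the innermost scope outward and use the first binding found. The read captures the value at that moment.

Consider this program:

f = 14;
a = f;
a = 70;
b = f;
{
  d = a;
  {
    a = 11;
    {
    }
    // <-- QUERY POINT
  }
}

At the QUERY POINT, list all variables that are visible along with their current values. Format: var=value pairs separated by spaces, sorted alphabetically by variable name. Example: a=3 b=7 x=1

Step 1: declare f=14 at depth 0
Step 2: declare a=(read f)=14 at depth 0
Step 3: declare a=70 at depth 0
Step 4: declare b=(read f)=14 at depth 0
Step 5: enter scope (depth=1)
Step 6: declare d=(read a)=70 at depth 1
Step 7: enter scope (depth=2)
Step 8: declare a=11 at depth 2
Step 9: enter scope (depth=3)
Step 10: exit scope (depth=2)
Visible at query point: a=11 b=14 d=70 f=14

Answer: a=11 b=14 d=70 f=14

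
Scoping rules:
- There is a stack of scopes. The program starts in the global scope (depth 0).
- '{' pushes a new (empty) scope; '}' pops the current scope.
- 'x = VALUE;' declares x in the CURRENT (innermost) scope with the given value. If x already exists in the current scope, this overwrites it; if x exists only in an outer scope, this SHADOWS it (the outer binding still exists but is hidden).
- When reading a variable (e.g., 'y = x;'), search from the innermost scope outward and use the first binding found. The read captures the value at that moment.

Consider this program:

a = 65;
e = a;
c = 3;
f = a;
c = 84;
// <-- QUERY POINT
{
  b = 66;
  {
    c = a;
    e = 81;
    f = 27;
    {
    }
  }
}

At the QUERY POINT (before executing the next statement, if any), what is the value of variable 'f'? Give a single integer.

Step 1: declare a=65 at depth 0
Step 2: declare e=(read a)=65 at depth 0
Step 3: declare c=3 at depth 0
Step 4: declare f=(read a)=65 at depth 0
Step 5: declare c=84 at depth 0
Visible at query point: a=65 c=84 e=65 f=65

Answer: 65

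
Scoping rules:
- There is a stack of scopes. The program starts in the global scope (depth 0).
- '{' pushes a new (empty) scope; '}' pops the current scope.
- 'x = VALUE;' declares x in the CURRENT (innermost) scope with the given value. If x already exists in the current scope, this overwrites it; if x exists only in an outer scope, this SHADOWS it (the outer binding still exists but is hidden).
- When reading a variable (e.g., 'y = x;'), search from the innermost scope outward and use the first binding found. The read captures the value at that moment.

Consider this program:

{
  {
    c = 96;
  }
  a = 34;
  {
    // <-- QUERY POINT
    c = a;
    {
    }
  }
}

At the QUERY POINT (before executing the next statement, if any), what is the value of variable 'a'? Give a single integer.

Step 1: enter scope (depth=1)
Step 2: enter scope (depth=2)
Step 3: declare c=96 at depth 2
Step 4: exit scope (depth=1)
Step 5: declare a=34 at depth 1
Step 6: enter scope (depth=2)
Visible at query point: a=34

Answer: 34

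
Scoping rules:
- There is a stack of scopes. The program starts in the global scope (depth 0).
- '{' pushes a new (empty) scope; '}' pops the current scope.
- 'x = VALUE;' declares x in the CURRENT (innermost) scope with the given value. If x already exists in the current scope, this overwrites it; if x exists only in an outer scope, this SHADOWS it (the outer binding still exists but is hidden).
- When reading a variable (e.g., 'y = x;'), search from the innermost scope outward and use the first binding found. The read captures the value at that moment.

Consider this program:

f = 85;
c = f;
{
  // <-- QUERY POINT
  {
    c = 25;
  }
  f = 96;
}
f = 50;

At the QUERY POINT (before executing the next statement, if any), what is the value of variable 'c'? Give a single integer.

Answer: 85

Derivation:
Step 1: declare f=85 at depth 0
Step 2: declare c=(read f)=85 at depth 0
Step 3: enter scope (depth=1)
Visible at query point: c=85 f=85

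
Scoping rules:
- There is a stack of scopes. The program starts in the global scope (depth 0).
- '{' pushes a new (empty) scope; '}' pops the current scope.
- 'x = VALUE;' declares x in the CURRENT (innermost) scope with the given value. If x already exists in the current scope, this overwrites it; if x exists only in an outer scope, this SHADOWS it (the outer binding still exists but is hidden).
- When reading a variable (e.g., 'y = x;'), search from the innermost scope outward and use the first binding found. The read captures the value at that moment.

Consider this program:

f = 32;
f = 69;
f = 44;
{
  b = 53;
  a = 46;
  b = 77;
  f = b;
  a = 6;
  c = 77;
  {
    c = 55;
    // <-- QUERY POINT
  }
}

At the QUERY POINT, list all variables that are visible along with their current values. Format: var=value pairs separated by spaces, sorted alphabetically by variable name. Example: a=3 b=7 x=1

Answer: a=6 b=77 c=55 f=77

Derivation:
Step 1: declare f=32 at depth 0
Step 2: declare f=69 at depth 0
Step 3: declare f=44 at depth 0
Step 4: enter scope (depth=1)
Step 5: declare b=53 at depth 1
Step 6: declare a=46 at depth 1
Step 7: declare b=77 at depth 1
Step 8: declare f=(read b)=77 at depth 1
Step 9: declare a=6 at depth 1
Step 10: declare c=77 at depth 1
Step 11: enter scope (depth=2)
Step 12: declare c=55 at depth 2
Visible at query point: a=6 b=77 c=55 f=77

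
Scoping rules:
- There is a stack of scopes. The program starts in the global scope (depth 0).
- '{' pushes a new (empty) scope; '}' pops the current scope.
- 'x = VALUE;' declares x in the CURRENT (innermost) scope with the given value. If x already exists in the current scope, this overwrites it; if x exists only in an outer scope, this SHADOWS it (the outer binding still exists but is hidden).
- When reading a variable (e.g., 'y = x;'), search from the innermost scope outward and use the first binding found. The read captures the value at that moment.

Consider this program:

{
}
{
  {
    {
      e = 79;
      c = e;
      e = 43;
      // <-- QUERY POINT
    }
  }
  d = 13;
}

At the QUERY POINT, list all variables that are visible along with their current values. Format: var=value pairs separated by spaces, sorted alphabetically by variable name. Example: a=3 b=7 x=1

Step 1: enter scope (depth=1)
Step 2: exit scope (depth=0)
Step 3: enter scope (depth=1)
Step 4: enter scope (depth=2)
Step 5: enter scope (depth=3)
Step 6: declare e=79 at depth 3
Step 7: declare c=(read e)=79 at depth 3
Step 8: declare e=43 at depth 3
Visible at query point: c=79 e=43

Answer: c=79 e=43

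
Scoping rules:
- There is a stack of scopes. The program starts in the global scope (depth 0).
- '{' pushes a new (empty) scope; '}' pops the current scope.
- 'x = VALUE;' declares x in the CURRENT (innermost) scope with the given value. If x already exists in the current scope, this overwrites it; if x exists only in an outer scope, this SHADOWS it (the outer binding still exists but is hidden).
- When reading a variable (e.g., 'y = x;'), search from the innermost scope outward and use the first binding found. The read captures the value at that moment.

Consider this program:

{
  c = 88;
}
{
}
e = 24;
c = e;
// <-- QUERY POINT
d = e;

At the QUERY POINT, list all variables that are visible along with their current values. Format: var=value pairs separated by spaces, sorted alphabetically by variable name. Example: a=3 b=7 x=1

Answer: c=24 e=24

Derivation:
Step 1: enter scope (depth=1)
Step 2: declare c=88 at depth 1
Step 3: exit scope (depth=0)
Step 4: enter scope (depth=1)
Step 5: exit scope (depth=0)
Step 6: declare e=24 at depth 0
Step 7: declare c=(read e)=24 at depth 0
Visible at query point: c=24 e=24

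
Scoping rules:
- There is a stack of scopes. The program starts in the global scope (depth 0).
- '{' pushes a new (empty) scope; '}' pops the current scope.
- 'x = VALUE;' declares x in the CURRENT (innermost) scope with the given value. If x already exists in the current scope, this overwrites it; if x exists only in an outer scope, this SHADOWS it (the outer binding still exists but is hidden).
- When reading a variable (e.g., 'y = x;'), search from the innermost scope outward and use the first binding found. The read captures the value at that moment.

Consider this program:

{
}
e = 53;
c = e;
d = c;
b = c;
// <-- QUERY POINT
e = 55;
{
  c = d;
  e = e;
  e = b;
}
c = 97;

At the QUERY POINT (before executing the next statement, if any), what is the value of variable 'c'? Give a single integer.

Answer: 53

Derivation:
Step 1: enter scope (depth=1)
Step 2: exit scope (depth=0)
Step 3: declare e=53 at depth 0
Step 4: declare c=(read e)=53 at depth 0
Step 5: declare d=(read c)=53 at depth 0
Step 6: declare b=(read c)=53 at depth 0
Visible at query point: b=53 c=53 d=53 e=53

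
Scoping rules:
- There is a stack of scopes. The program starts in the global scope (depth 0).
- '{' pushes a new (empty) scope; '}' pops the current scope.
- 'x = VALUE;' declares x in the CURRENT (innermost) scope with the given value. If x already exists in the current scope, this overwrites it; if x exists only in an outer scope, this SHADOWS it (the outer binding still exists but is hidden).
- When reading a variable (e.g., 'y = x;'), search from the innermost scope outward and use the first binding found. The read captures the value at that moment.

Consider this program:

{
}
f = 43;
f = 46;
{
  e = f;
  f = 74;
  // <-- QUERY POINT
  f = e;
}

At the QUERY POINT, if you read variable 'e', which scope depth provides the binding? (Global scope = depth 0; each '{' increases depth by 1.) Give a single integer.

Step 1: enter scope (depth=1)
Step 2: exit scope (depth=0)
Step 3: declare f=43 at depth 0
Step 4: declare f=46 at depth 0
Step 5: enter scope (depth=1)
Step 6: declare e=(read f)=46 at depth 1
Step 7: declare f=74 at depth 1
Visible at query point: e=46 f=74

Answer: 1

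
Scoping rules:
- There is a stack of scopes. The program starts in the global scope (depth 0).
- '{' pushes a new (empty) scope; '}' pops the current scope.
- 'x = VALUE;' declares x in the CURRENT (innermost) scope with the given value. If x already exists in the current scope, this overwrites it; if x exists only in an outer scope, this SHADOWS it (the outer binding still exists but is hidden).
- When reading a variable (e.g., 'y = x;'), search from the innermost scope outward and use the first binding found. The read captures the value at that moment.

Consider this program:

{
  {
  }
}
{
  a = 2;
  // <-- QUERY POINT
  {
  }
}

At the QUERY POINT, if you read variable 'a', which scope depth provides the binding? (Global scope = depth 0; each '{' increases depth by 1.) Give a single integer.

Answer: 1

Derivation:
Step 1: enter scope (depth=1)
Step 2: enter scope (depth=2)
Step 3: exit scope (depth=1)
Step 4: exit scope (depth=0)
Step 5: enter scope (depth=1)
Step 6: declare a=2 at depth 1
Visible at query point: a=2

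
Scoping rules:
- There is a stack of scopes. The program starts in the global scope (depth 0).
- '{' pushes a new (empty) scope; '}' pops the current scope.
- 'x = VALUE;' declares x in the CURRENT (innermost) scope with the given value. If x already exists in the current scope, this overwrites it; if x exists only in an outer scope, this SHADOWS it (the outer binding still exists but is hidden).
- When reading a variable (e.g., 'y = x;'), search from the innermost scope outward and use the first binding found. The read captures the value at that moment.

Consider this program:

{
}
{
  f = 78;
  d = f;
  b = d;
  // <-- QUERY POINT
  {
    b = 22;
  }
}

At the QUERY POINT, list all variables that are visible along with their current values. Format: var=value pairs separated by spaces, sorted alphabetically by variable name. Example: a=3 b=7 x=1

Step 1: enter scope (depth=1)
Step 2: exit scope (depth=0)
Step 3: enter scope (depth=1)
Step 4: declare f=78 at depth 1
Step 5: declare d=(read f)=78 at depth 1
Step 6: declare b=(read d)=78 at depth 1
Visible at query point: b=78 d=78 f=78

Answer: b=78 d=78 f=78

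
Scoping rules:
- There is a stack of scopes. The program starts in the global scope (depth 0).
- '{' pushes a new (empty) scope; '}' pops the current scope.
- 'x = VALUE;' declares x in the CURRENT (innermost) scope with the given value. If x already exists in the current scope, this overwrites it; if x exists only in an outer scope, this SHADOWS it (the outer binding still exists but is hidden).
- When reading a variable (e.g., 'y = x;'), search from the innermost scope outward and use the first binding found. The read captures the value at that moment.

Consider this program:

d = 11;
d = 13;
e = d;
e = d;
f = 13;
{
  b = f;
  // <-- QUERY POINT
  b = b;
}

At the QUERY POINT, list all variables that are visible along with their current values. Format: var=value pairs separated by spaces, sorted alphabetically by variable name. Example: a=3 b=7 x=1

Step 1: declare d=11 at depth 0
Step 2: declare d=13 at depth 0
Step 3: declare e=(read d)=13 at depth 0
Step 4: declare e=(read d)=13 at depth 0
Step 5: declare f=13 at depth 0
Step 6: enter scope (depth=1)
Step 7: declare b=(read f)=13 at depth 1
Visible at query point: b=13 d=13 e=13 f=13

Answer: b=13 d=13 e=13 f=13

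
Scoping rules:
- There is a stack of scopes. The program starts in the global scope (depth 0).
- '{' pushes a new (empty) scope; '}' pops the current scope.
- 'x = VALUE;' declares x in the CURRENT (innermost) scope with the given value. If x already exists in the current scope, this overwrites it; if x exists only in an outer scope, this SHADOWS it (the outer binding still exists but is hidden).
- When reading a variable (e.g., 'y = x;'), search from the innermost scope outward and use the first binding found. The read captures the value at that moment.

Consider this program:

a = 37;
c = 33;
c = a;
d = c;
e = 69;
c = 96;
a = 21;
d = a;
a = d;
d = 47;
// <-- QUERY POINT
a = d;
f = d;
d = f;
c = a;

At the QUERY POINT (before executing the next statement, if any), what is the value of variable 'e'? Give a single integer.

Answer: 69

Derivation:
Step 1: declare a=37 at depth 0
Step 2: declare c=33 at depth 0
Step 3: declare c=(read a)=37 at depth 0
Step 4: declare d=(read c)=37 at depth 0
Step 5: declare e=69 at depth 0
Step 6: declare c=96 at depth 0
Step 7: declare a=21 at depth 0
Step 8: declare d=(read a)=21 at depth 0
Step 9: declare a=(read d)=21 at depth 0
Step 10: declare d=47 at depth 0
Visible at query point: a=21 c=96 d=47 e=69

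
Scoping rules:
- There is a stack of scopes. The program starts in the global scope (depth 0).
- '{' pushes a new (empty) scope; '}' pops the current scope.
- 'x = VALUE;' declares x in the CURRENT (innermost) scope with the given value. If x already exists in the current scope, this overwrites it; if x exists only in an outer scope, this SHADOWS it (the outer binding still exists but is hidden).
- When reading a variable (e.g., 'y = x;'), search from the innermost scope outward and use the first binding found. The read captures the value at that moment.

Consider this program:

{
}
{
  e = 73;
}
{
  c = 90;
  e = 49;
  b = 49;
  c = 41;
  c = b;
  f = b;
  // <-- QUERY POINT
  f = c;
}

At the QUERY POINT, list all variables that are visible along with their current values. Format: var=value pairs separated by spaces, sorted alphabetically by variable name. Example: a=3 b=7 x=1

Answer: b=49 c=49 e=49 f=49

Derivation:
Step 1: enter scope (depth=1)
Step 2: exit scope (depth=0)
Step 3: enter scope (depth=1)
Step 4: declare e=73 at depth 1
Step 5: exit scope (depth=0)
Step 6: enter scope (depth=1)
Step 7: declare c=90 at depth 1
Step 8: declare e=49 at depth 1
Step 9: declare b=49 at depth 1
Step 10: declare c=41 at depth 1
Step 11: declare c=(read b)=49 at depth 1
Step 12: declare f=(read b)=49 at depth 1
Visible at query point: b=49 c=49 e=49 f=49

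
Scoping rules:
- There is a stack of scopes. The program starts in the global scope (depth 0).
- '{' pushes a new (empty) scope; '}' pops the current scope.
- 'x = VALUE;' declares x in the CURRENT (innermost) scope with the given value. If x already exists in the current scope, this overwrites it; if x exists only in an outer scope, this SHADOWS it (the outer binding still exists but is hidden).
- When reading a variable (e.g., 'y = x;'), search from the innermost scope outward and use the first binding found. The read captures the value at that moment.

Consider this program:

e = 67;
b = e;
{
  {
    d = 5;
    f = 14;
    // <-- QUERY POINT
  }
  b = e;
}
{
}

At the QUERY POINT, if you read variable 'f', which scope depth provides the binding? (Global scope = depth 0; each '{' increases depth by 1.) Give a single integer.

Answer: 2

Derivation:
Step 1: declare e=67 at depth 0
Step 2: declare b=(read e)=67 at depth 0
Step 3: enter scope (depth=1)
Step 4: enter scope (depth=2)
Step 5: declare d=5 at depth 2
Step 6: declare f=14 at depth 2
Visible at query point: b=67 d=5 e=67 f=14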